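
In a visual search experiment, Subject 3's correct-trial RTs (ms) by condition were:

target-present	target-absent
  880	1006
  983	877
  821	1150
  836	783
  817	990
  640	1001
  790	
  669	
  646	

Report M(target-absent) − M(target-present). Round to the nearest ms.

M(target-present) = 7082/9 = 786.889
M(target-absent) = 5807/6 = 967.833
Difference = 967.833 − 786.889 = 180.944 ms

181 ms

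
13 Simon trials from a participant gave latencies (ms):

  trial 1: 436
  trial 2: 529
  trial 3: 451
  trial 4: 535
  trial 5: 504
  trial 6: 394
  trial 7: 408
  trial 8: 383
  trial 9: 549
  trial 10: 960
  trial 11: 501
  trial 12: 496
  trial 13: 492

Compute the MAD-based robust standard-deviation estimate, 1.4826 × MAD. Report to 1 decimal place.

66.7 ms

Sorted: 383, 394, 408, 436, 451, 492, 496, 501, 504, 529, 535, 549, 960 → median = 496
|x − 496| sorted: 0, 4, 5, 8, 33, 39, 45, 53, 60, 88, 102, 113, 464 → MAD = 45
Robust SD ≈ 1.4826 × 45 = 66.717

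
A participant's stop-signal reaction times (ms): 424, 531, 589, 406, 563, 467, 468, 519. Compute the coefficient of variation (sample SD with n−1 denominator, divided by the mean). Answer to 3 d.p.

n = 8, Σ = 3967, M = 495.8750
Σ(x−M)² = 29800.875; s = √(29800.875/7) = 65.2477
CV = 65.2477 / 495.8750 = 0.13158

0.132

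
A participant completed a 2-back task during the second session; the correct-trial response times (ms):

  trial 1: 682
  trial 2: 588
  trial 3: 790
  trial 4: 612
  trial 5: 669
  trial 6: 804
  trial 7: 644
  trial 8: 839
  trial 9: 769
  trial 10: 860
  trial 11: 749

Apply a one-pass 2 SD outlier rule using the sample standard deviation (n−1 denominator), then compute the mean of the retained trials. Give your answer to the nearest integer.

n = 11, ΣRT = 8006, M = 727.818
Σ(x−M)² = 87195.64; s = √(87195.64/10) = 93.379
Cutoffs: 727.818 ± 2·93.379 → [541.1, 914.6]
No RTs fall outside the cutoffs; all 11 retained. Mean = 8006/11 = 727.818

728 ms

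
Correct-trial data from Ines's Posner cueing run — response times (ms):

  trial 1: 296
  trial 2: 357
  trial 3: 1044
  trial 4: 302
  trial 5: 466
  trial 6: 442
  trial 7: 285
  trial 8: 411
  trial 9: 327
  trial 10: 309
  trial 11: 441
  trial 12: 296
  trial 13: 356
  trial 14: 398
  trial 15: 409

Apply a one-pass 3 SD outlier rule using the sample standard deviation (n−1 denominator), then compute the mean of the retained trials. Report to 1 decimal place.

n = 15, ΣRT = 6139, M = 409.267
Σ(x−M)² = 483310.93; s = √(483310.93/14) = 185.802
Cutoffs: 409.267 ± 3·185.802 → [-148.1, 966.7]
Outside: 1044 → excluded.
Retained (n=14): Σ = 5095, mean = 5095/14 = 363.929

363.9 ms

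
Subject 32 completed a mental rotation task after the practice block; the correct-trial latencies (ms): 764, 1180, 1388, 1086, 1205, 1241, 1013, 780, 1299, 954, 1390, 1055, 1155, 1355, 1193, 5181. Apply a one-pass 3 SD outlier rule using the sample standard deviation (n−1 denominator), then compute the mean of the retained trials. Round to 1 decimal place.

n = 16, ΣRT = 22239, M = 1389.938
Σ(x−M)² = 15876592.94; s = √(15876592.94/15) = 1028.805
Cutoffs: 1389.938 ± 3·1028.805 → [-1696.5, 4476.4]
Outside: 5181 → excluded.
Retained (n=15): Σ = 17058, mean = 17058/15 = 1137.200

1137.2 ms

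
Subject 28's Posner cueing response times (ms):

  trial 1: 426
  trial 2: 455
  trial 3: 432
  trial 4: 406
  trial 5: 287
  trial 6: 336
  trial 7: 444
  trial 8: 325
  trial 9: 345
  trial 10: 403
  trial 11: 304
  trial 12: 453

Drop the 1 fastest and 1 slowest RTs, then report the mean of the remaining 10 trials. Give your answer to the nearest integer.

Sorted: 287, 304, 325, 336, 345, 403, 406, 426, 432, 444, 453, 455
Drop lowest 1 (287) and highest 1 (455)
Remaining (n=10): Σ = 3874, mean = 3874/10 = 387.400

387 ms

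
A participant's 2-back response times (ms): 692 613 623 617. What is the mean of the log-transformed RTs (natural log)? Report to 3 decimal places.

6.454

ln(RT): 6.5396, 6.4184, 6.4345, 6.4249
Σ ln(RT) = 25.8174
Mean = 25.8174/4 = 6.45434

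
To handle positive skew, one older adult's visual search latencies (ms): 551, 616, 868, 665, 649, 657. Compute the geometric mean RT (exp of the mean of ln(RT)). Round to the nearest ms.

ln(RT): 6.3117, 6.4232, 6.7662, 6.4998, 6.4754, 6.4877
Mean ln(RT) = 38.9641/6 = 6.49401
Geometric mean = exp(6.49401) = 661.17 ms

661 ms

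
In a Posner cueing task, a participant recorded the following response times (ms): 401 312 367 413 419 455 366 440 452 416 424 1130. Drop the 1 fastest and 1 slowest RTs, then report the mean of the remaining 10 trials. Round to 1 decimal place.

Sorted: 312, 366, 367, 401, 413, 416, 419, 424, 440, 452, 455, 1130
Drop lowest 1 (312) and highest 1 (1130)
Remaining (n=10): Σ = 4153, mean = 4153/10 = 415.300

415.3 ms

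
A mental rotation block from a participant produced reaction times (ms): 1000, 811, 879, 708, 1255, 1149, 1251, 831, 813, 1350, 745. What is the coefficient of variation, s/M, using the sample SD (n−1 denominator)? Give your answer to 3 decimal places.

0.235

n = 11, Σ = 10792, M = 981.0909
Σ(x−M)² = 532974.909; s = √(532974.909/10) = 230.8625
CV = 230.8625 / 981.0909 = 0.23531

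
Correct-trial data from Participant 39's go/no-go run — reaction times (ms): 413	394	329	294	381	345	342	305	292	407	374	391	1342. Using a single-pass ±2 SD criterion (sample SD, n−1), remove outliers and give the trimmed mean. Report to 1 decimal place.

355.6 ms

n = 13, ΣRT = 5609, M = 431.462
Σ(x−M)² = 919223.23; s = √(919223.23/12) = 276.771
Cutoffs: 431.462 ± 2·276.771 → [-122.1, 985.0]
Outside: 1342 → excluded.
Retained (n=12): Σ = 4267, mean = 4267/12 = 355.583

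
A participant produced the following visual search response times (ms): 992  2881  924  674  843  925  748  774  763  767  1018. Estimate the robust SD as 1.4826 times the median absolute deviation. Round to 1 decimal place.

Sorted: 674, 748, 763, 767, 774, 843, 924, 925, 992, 1018, 2881 → median = 843
|x − 843| sorted: 0, 69, 76, 80, 81, 82, 95, 149, 169, 175, 2038 → MAD = 82
Robust SD ≈ 1.4826 × 82 = 121.573

121.6 ms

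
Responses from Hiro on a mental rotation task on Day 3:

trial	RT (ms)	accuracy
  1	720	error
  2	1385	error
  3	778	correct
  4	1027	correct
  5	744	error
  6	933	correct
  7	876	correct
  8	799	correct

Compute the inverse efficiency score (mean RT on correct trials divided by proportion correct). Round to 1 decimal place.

1412.2 ms

Correct trials (n=5): 778, 1027, 933, 876, 799
Mean correct RT = 4413/5 = 882.6000 ms
Proportion correct = 5/8
IES = 882.6000 / (5/8) = 1412.160 ms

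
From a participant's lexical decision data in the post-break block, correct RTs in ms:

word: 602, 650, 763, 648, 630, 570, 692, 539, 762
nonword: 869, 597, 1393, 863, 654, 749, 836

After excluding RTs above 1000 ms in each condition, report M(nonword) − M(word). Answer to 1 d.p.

110.7 ms

nonword: exclude 1393
M(word) = 5856/9 = 650.667
M(nonword) = 4568/6 = 761.333
Difference = 761.333 − 650.667 = 110.667 ms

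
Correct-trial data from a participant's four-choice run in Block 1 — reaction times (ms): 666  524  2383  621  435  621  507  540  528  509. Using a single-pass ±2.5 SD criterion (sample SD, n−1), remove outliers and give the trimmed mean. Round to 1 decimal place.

550.1 ms

n = 10, ΣRT = 7334, M = 733.400
Σ(x−M)² = 3065086.40; s = √(3065086.40/9) = 583.580
Cutoffs: 733.400 ± 2.5·583.580 → [-725.5, 2192.3]
Outside: 2383 → excluded.
Retained (n=9): Σ = 4951, mean = 4951/9 = 550.111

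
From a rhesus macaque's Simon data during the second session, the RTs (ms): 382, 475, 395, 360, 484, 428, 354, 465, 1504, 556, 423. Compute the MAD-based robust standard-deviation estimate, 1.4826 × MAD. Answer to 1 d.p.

Sorted: 354, 360, 382, 395, 423, 428, 465, 475, 484, 556, 1504 → median = 428
|x − 428| sorted: 0, 5, 33, 37, 46, 47, 56, 68, 74, 128, 1076 → MAD = 47
Robust SD ≈ 1.4826 × 47 = 69.682

69.7 ms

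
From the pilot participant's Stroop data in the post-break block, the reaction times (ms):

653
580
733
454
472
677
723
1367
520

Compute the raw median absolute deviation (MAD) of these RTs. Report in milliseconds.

80 ms

Sorted: 454, 472, 520, 580, 653, 677, 723, 733, 1367 → median = 653
|x − 653|: 0, 73, 80, 199, 181, 24, 70, 714, 133
Sorted deviations: 0, 24, 70, 73, 80, 133, 181, 199, 714 → MAD = 80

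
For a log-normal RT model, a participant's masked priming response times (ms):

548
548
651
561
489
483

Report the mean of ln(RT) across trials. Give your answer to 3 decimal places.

ln(RT): 6.3063, 6.3063, 6.4785, 6.3297, 6.1924, 6.1800
Σ ln(RT) = 37.7932
Mean = 37.7932/6 = 6.29886

6.299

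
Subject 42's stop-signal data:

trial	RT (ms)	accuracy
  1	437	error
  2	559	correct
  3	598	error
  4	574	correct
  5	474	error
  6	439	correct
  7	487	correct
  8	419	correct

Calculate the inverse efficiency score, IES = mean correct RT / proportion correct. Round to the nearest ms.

Correct trials (n=5): 559, 574, 439, 487, 419
Mean correct RT = 2478/5 = 495.6000 ms
Proportion correct = 5/8
IES = 495.6000 / (5/8) = 792.960 ms

793 ms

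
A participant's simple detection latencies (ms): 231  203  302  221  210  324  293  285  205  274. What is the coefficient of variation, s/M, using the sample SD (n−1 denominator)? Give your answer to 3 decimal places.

n = 10, Σ = 2548, M = 254.8000
Σ(x−M)² = 18635.600; s = √(18635.600/9) = 45.5041
CV = 45.5041 / 254.8000 = 0.17859

0.179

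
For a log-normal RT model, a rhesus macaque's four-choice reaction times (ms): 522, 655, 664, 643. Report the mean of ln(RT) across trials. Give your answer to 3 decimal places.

6.427

ln(RT): 6.2577, 6.4846, 6.4983, 6.4661
Σ ln(RT) = 25.7067
Mean = 25.7067/4 = 6.42668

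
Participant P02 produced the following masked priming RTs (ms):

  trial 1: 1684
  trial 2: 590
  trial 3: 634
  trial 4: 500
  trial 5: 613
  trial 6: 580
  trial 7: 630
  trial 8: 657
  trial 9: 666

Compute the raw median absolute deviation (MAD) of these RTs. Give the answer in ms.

36 ms

Sorted: 500, 580, 590, 613, 630, 634, 657, 666, 1684 → median = 630
|x − 630|: 1054, 40, 4, 130, 17, 50, 0, 27, 36
Sorted deviations: 0, 4, 17, 27, 36, 40, 50, 130, 1054 → MAD = 36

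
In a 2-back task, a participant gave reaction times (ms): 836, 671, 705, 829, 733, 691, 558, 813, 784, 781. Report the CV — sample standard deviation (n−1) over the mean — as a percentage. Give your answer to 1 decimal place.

11.7%

n = 10, Σ = 7401, M = 740.1000
Σ(x−M)² = 67642.900; s = √(67642.900/9) = 86.6942
CV = 86.6942 / 740.1000 = 0.11714 = 11.714%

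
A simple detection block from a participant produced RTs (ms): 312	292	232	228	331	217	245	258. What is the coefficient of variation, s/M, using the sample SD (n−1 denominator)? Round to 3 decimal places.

0.160

n = 8, Σ = 2115, M = 264.3750
Σ(x−M)² = 12501.875; s = √(12501.875/7) = 42.2609
CV = 42.2609 / 264.3750 = 0.15985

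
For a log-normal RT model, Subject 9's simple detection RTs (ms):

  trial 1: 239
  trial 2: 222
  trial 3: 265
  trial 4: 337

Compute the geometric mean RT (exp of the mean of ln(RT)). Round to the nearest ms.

ln(RT): 5.4765, 5.4027, 5.5797, 5.8201
Mean ln(RT) = 22.2790/4 = 5.56974
Geometric mean = exp(5.56974) = 262.37 ms

262 ms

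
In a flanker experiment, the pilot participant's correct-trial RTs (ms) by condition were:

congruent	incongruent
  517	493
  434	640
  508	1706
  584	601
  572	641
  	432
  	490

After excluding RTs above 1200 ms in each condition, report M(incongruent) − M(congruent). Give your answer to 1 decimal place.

incongruent: exclude 1706
M(congruent) = 2615/5 = 523.000
M(incongruent) = 3297/6 = 549.500
Difference = 549.500 − 523.000 = 26.500 ms

26.5 ms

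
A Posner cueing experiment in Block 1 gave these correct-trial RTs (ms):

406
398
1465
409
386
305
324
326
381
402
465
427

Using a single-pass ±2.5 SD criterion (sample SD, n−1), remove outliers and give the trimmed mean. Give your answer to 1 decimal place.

384.5 ms

n = 12, ΣRT = 5694, M = 474.500
Σ(x−M)² = 1093535.00; s = √(1093535.00/11) = 315.297
Cutoffs: 474.500 ± 2.5·315.297 → [-313.7, 1262.7]
Outside: 1465 → excluded.
Retained (n=11): Σ = 4229, mean = 4229/11 = 384.455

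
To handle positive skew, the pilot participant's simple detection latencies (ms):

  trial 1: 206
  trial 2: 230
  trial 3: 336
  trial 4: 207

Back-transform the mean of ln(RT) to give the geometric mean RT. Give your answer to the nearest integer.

240 ms

ln(RT): 5.3279, 5.4381, 5.8171, 5.3327
Mean ln(RT) = 21.9158/4 = 5.47895
Geometric mean = exp(5.47895) = 239.59 ms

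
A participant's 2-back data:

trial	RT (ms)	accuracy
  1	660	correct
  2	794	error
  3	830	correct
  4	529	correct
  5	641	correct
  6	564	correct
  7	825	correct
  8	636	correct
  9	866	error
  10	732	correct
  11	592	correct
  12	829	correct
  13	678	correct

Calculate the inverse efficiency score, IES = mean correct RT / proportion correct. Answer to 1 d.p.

807.5 ms

Correct trials (n=11): 660, 830, 529, 641, 564, 825, 636, 732, 592, 829, 678
Mean correct RT = 7516/11 = 683.2727 ms
Proportion correct = 11/13
IES = 683.2727 / (11/13) = 807.504 ms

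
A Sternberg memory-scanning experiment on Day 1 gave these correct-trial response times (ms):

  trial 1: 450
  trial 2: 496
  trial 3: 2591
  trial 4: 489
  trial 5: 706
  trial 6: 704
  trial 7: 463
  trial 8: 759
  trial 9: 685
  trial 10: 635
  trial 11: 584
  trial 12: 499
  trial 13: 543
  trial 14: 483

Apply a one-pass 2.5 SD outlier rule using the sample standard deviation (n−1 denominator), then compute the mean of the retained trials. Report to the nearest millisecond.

n = 14, ΣRT = 10087, M = 720.500
Σ(x−M)² = 3908381.50; s = √(3908381.50/13) = 548.311
Cutoffs: 720.500 ± 2.5·548.311 → [-650.3, 2091.3]
Outside: 2591 → excluded.
Retained (n=13): Σ = 7496, mean = 7496/13 = 576.615

577 ms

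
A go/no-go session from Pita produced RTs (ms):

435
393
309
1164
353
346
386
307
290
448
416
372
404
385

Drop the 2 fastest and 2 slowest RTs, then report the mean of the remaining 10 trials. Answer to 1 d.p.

379.9 ms

Sorted: 290, 307, 309, 346, 353, 372, 385, 386, 393, 404, 416, 435, 448, 1164
Drop lowest 2 (290, 307) and highest 2 (448, 1164)
Remaining (n=10): Σ = 3799, mean = 3799/10 = 379.900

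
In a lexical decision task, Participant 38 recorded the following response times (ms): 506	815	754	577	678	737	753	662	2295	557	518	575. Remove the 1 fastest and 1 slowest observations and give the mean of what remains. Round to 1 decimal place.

Sorted: 506, 518, 557, 575, 577, 662, 678, 737, 753, 754, 815, 2295
Drop lowest 1 (506) and highest 1 (2295)
Remaining (n=10): Σ = 6626, mean = 6626/10 = 662.600

662.6 ms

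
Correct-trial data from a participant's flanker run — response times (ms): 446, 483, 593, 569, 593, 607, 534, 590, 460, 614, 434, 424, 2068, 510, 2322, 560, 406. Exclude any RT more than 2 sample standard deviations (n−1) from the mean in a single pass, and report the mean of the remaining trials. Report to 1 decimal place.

n = 17, ΣRT = 12213, M = 718.412
Σ(x−M)² = 5050578.12; s = √(5050578.12/16) = 561.837
Cutoffs: 718.412 ± 2·561.837 → [-405.3, 1842.1]
Outside: 2068, 2322 → excluded.
Retained (n=15): Σ = 7823, mean = 7823/15 = 521.533

521.5 ms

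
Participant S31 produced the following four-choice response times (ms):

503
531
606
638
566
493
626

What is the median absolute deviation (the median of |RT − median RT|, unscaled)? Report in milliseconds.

Sorted: 493, 503, 531, 566, 606, 626, 638 → median = 566
|x − 566|: 63, 35, 40, 72, 0, 73, 60
Sorted deviations: 0, 35, 40, 60, 63, 72, 73 → MAD = 60

60 ms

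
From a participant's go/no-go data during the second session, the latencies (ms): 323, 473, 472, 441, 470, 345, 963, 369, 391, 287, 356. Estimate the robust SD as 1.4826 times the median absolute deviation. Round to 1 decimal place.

Sorted: 287, 323, 345, 356, 369, 391, 441, 470, 472, 473, 963 → median = 391
|x − 391| sorted: 0, 22, 35, 46, 50, 68, 79, 81, 82, 104, 572 → MAD = 68
Robust SD ≈ 1.4826 × 68 = 100.817

100.8 ms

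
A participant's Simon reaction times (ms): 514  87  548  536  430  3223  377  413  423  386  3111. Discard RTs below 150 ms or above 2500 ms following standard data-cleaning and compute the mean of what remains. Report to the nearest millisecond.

Excluded: 87, 3111, 3223
Retained (n=8): Σ = 3627
Mean = 3627/8 = 453.3750

453 ms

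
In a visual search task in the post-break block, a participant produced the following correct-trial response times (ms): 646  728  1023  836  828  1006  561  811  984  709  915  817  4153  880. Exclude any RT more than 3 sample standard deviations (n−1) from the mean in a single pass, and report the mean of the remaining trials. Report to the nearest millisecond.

826 ms

n = 14, ΣRT = 14897, M = 1064.071
Σ(x−M)² = 10508774.93; s = √(10508774.93/13) = 899.092
Cutoffs: 1064.071 ± 3·899.092 → [-1633.2, 3761.3]
Outside: 4153 → excluded.
Retained (n=13): Σ = 10744, mean = 10744/13 = 826.462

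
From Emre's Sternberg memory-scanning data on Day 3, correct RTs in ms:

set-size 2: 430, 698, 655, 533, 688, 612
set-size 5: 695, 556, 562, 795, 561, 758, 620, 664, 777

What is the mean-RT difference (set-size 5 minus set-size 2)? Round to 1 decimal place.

M(set-size 2) = 3616/6 = 602.667
M(set-size 5) = 5988/9 = 665.333
Difference = 665.333 − 602.667 = 62.667 ms

62.7 ms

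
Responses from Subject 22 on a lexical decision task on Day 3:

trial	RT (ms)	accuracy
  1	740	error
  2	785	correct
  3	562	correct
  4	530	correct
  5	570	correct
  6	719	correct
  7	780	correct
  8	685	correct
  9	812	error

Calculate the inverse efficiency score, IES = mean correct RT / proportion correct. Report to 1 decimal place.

850.6 ms

Correct trials (n=7): 785, 562, 530, 570, 719, 780, 685
Mean correct RT = 4631/7 = 661.5714 ms
Proportion correct = 7/9
IES = 661.5714 / (7/9) = 850.592 ms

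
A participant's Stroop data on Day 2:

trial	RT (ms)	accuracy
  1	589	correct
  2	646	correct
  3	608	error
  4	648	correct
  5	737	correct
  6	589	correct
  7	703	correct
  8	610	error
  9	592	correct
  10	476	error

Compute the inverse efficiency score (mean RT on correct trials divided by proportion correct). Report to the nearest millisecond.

Correct trials (n=7): 589, 646, 648, 737, 589, 703, 592
Mean correct RT = 4504/7 = 643.4286 ms
Proportion correct = 7/10
IES = 643.4286 / (7/10) = 919.184 ms

919 ms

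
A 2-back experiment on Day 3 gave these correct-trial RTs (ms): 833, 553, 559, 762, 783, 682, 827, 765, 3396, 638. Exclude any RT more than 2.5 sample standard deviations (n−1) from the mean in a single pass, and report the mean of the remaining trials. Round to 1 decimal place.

n = 10, ΣRT = 9798, M = 979.800
Σ(x−M)² = 6579969.60; s = √(6579969.60/9) = 855.048
Cutoffs: 979.800 ± 2.5·855.048 → [-1157.8, 3117.4]
Outside: 3396 → excluded.
Retained (n=9): Σ = 6402, mean = 6402/9 = 711.333

711.3 ms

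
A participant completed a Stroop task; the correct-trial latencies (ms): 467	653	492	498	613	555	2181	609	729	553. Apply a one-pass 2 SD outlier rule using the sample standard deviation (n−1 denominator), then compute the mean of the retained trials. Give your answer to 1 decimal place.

574.3 ms

n = 10, ΣRT = 7350, M = 735.000
Σ(x−M)² = 2381002.00; s = √(2381002.00/9) = 514.350
Cutoffs: 735.000 ± 2·514.350 → [-293.7, 1763.7]
Outside: 2181 → excluded.
Retained (n=9): Σ = 5169, mean = 5169/9 = 574.333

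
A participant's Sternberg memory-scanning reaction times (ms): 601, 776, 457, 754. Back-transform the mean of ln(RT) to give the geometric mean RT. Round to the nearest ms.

633 ms

ln(RT): 6.3986, 6.6542, 6.1247, 6.6254
Mean ln(RT) = 25.8028/4 = 6.45071
Geometric mean = exp(6.45071) = 633.15 ms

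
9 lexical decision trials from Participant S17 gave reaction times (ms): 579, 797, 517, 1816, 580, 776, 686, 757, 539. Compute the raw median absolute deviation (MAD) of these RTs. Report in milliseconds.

107 ms

Sorted: 517, 539, 579, 580, 686, 757, 776, 797, 1816 → median = 686
|x − 686|: 107, 111, 169, 1130, 106, 90, 0, 71, 147
Sorted deviations: 0, 71, 90, 106, 107, 111, 147, 169, 1130 → MAD = 107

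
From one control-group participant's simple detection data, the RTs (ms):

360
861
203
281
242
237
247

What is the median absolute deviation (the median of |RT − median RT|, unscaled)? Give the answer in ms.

Sorted: 203, 237, 242, 247, 281, 360, 861 → median = 247
|x − 247|: 113, 614, 44, 34, 5, 10, 0
Sorted deviations: 0, 5, 10, 34, 44, 113, 614 → MAD = 34

34 ms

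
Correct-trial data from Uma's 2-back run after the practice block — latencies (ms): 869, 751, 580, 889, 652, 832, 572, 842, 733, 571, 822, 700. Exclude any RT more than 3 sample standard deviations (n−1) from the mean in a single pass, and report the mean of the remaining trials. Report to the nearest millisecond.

734 ms

n = 12, ΣRT = 8813, M = 734.417
Σ(x−M)² = 155958.92; s = √(155958.92/11) = 119.072
Cutoffs: 734.417 ± 3·119.072 → [377.2, 1091.6]
No RTs fall outside the cutoffs; all 12 retained. Mean = 8813/12 = 734.417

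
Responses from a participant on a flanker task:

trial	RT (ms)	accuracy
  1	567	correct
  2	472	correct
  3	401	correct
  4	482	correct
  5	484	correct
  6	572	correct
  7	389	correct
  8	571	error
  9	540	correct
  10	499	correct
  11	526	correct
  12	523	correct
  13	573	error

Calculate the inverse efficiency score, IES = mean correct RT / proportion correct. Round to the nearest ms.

Correct trials (n=11): 567, 472, 401, 482, 484, 572, 389, 540, 499, 526, 523
Mean correct RT = 5455/11 = 495.9091 ms
Proportion correct = 11/13
IES = 495.9091 / (11/13) = 586.074 ms

586 ms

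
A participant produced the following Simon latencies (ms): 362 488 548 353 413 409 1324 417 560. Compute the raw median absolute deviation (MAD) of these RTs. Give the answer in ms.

64 ms

Sorted: 353, 362, 409, 413, 417, 488, 548, 560, 1324 → median = 417
|x − 417|: 55, 71, 131, 64, 4, 8, 907, 0, 143
Sorted deviations: 0, 4, 8, 55, 64, 71, 131, 143, 907 → MAD = 64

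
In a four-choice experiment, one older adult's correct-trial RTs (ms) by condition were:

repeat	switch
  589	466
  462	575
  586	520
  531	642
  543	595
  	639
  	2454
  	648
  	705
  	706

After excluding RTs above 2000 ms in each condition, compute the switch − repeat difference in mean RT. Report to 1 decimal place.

68.5 ms

switch: exclude 2454
M(repeat) = 2711/5 = 542.200
M(switch) = 5496/9 = 610.667
Difference = 610.667 − 542.200 = 68.467 ms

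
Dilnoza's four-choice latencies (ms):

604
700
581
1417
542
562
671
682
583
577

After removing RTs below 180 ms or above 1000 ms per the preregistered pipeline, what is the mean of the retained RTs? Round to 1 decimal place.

Excluded: 1417
Retained (n=9): Σ = 5502
Mean = 5502/9 = 611.3333

611.3 ms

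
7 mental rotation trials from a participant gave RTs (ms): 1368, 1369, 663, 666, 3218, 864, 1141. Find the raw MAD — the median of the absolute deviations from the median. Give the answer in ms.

277 ms

Sorted: 663, 666, 864, 1141, 1368, 1369, 3218 → median = 1141
|x − 1141|: 227, 228, 478, 475, 2077, 277, 0
Sorted deviations: 0, 227, 228, 277, 475, 478, 2077 → MAD = 277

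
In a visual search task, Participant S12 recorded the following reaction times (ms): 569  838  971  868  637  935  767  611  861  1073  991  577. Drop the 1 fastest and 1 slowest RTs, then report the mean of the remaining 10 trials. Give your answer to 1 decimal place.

Sorted: 569, 577, 611, 637, 767, 838, 861, 868, 935, 971, 991, 1073
Drop lowest 1 (569) and highest 1 (1073)
Remaining (n=10): Σ = 8056, mean = 8056/10 = 805.600

805.6 ms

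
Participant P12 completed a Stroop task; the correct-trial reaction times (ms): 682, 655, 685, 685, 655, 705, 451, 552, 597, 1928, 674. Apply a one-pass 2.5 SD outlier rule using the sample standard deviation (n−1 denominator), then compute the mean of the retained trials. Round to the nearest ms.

634 ms

n = 11, ΣRT = 8269, M = 751.727
Σ(x−M)² = 1578590.18; s = √(1578590.18/10) = 397.315
Cutoffs: 751.727 ± 2.5·397.315 → [-241.6, 1745.0]
Outside: 1928 → excluded.
Retained (n=10): Σ = 6341, mean = 6341/10 = 634.100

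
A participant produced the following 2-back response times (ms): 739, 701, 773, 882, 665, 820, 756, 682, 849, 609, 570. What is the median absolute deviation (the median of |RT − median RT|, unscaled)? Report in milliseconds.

74 ms

Sorted: 570, 609, 665, 682, 701, 739, 756, 773, 820, 849, 882 → median = 739
|x − 739|: 0, 38, 34, 143, 74, 81, 17, 57, 110, 130, 169
Sorted deviations: 0, 17, 34, 38, 57, 74, 81, 110, 130, 143, 169 → MAD = 74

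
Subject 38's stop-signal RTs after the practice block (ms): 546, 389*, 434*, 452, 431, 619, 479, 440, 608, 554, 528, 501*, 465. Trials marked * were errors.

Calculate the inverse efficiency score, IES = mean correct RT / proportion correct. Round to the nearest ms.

Correct trials (n=10): 546, 452, 431, 619, 479, 440, 608, 554, 528, 465
Mean correct RT = 5122/10 = 512.2000 ms
Proportion correct = 10/13
IES = 512.2000 / (10/13) = 665.860 ms

666 ms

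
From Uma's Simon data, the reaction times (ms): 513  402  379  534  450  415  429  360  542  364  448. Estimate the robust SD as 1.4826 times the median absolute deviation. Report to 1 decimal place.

74.1 ms

Sorted: 360, 364, 379, 402, 415, 429, 448, 450, 513, 534, 542 → median = 429
|x − 429| sorted: 0, 14, 19, 21, 27, 50, 65, 69, 84, 105, 113 → MAD = 50
Robust SD ≈ 1.4826 × 50 = 74.130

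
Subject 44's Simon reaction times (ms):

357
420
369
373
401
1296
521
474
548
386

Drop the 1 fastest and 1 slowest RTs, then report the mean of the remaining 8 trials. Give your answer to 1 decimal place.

436.5 ms

Sorted: 357, 369, 373, 386, 401, 420, 474, 521, 548, 1296
Drop lowest 1 (357) and highest 1 (1296)
Remaining (n=8): Σ = 3492, mean = 3492/8 = 436.500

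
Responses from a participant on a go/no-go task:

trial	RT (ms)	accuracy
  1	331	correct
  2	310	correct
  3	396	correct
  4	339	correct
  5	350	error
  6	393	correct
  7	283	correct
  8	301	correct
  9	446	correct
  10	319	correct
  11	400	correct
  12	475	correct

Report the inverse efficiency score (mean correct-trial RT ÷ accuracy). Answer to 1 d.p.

Correct trials (n=11): 331, 310, 396, 339, 393, 283, 301, 446, 319, 400, 475
Mean correct RT = 3993/11 = 363.0000 ms
Proportion correct = 11/12
IES = 363.0000 / (11/12) = 396.000 ms

396.0 ms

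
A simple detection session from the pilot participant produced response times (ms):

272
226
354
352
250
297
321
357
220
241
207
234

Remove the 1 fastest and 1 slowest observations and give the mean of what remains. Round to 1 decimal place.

Sorted: 207, 220, 226, 234, 241, 250, 272, 297, 321, 352, 354, 357
Drop lowest 1 (207) and highest 1 (357)
Remaining (n=10): Σ = 2767, mean = 2767/10 = 276.700

276.7 ms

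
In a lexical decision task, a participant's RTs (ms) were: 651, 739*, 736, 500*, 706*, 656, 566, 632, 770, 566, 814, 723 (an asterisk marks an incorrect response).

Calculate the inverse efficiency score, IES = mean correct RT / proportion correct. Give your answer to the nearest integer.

Correct trials (n=9): 651, 736, 656, 566, 632, 770, 566, 814, 723
Mean correct RT = 6114/9 = 679.3333 ms
Proportion correct = 9/12
IES = 679.3333 / (9/12) = 905.778 ms

906 ms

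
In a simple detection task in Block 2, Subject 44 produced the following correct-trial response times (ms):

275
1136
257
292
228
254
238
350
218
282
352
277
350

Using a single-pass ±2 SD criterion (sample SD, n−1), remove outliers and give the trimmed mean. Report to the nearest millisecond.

281 ms

n = 13, ΣRT = 4509, M = 346.846
Σ(x−M)² = 699329.69; s = √(699329.69/12) = 241.407
Cutoffs: 346.846 ± 2·241.407 → [-136.0, 829.7]
Outside: 1136 → excluded.
Retained (n=12): Σ = 3373, mean = 3373/12 = 281.083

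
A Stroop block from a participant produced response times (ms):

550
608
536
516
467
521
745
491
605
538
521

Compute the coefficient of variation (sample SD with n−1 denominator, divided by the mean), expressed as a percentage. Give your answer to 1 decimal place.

n = 11, Σ = 6098, M = 554.3636
Σ(x−M)² = 57752.545; s = √(57752.545/10) = 75.9951
CV = 75.9951 / 554.3636 = 0.13709 = 13.709%

13.7%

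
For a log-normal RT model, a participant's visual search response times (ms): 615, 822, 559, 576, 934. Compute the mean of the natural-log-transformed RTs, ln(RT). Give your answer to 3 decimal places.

6.531

ln(RT): 6.4216, 6.7117, 6.3261, 6.3561, 6.8395
Σ ln(RT) = 32.6551
Mean = 32.6551/5 = 6.53102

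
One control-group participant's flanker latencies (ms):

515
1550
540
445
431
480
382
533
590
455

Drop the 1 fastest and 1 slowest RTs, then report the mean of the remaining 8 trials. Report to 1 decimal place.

Sorted: 382, 431, 445, 455, 480, 515, 533, 540, 590, 1550
Drop lowest 1 (382) and highest 1 (1550)
Remaining (n=8): Σ = 3989, mean = 3989/8 = 498.625

498.6 ms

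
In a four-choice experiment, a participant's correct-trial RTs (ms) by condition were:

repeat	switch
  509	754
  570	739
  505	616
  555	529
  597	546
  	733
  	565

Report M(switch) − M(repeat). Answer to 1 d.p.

93.1 ms

M(repeat) = 2736/5 = 547.200
M(switch) = 4482/7 = 640.286
Difference = 640.286 − 547.200 = 93.086 ms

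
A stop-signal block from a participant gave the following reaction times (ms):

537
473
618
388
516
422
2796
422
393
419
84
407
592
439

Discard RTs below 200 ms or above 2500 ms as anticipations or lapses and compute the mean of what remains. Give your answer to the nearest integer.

Excluded: 84, 2796
Retained (n=12): Σ = 5626
Mean = 5626/12 = 468.8333

469 ms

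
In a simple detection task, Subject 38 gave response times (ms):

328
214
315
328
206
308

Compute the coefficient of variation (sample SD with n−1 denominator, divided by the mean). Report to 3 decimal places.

0.202

n = 6, Σ = 1699, M = 283.1667
Σ(x−M)² = 16388.833; s = √(16388.833/5) = 57.2518
CV = 57.2518 / 283.1667 = 0.20218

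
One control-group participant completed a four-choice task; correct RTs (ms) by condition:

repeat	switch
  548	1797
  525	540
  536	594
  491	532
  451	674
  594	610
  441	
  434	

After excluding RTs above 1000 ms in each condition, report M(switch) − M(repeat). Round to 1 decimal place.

87.5 ms

switch: exclude 1797
M(repeat) = 4020/8 = 502.500
M(switch) = 2950/5 = 590.000
Difference = 590.000 − 502.500 = 87.500 ms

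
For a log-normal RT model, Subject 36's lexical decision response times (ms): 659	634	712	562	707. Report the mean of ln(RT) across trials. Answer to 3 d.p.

6.481

ln(RT): 6.4907, 6.4520, 6.5681, 6.3315, 6.5610
Σ ln(RT) = 32.4034
Mean = 32.4034/5 = 6.48068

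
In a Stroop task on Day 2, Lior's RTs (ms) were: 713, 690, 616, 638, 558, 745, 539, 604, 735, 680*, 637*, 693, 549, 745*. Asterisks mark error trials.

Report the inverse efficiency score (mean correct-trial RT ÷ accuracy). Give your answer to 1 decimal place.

819.2 ms

Correct trials (n=11): 713, 690, 616, 638, 558, 745, 539, 604, 735, 693, 549
Mean correct RT = 7080/11 = 643.6364 ms
Proportion correct = 11/14
IES = 643.6364 / (11/14) = 819.174 ms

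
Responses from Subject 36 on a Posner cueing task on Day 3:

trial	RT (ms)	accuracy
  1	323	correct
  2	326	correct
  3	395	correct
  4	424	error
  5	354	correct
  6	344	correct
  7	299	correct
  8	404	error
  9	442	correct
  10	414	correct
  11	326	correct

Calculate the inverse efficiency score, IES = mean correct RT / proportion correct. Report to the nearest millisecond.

Correct trials (n=9): 323, 326, 395, 354, 344, 299, 442, 414, 326
Mean correct RT = 3223/9 = 358.1111 ms
Proportion correct = 9/11
IES = 358.1111 / (9/11) = 437.691 ms

438 ms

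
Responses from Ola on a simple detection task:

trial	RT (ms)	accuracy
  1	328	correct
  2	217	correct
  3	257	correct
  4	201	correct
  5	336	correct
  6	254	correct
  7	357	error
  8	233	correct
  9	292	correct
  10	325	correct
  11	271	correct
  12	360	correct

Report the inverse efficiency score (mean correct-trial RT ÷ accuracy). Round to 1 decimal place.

304.9 ms

Correct trials (n=11): 328, 217, 257, 201, 336, 254, 233, 292, 325, 271, 360
Mean correct RT = 3074/11 = 279.4545 ms
Proportion correct = 11/12
IES = 279.4545 / (11/12) = 304.860 ms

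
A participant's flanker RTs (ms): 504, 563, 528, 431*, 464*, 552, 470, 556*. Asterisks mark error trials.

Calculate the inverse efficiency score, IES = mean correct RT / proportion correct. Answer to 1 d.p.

837.4 ms

Correct trials (n=5): 504, 563, 528, 552, 470
Mean correct RT = 2617/5 = 523.4000 ms
Proportion correct = 5/8
IES = 523.4000 / (5/8) = 837.440 ms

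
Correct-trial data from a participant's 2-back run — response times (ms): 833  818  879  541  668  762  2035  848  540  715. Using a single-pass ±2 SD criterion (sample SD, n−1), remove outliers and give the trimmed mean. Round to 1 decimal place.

n = 10, ΣRT = 8639, M = 863.900
Σ(x−M)² = 1655124.90; s = √(1655124.90/9) = 428.839
Cutoffs: 863.900 ± 2·428.839 → [6.2, 1721.6]
Outside: 2035 → excluded.
Retained (n=9): Σ = 6604, mean = 6604/9 = 733.778

733.8 ms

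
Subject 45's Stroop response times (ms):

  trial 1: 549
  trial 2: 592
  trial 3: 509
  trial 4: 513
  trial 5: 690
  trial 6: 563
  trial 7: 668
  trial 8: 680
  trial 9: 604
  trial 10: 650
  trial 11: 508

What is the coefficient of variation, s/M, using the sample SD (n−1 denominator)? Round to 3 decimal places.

0.119

n = 11, Σ = 6526, M = 593.2727
Σ(x−M)² = 49490.182; s = √(49490.182/10) = 70.3493
CV = 70.3493 / 593.2727 = 0.11858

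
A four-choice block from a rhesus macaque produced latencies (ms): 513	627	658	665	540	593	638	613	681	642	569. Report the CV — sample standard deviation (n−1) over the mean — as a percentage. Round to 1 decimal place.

n = 11, Σ = 6739, M = 612.6364
Σ(x−M)² = 28678.545; s = √(28678.545/10) = 53.5524
CV = 53.5524 / 612.6364 = 0.08741 = 8.741%

8.7%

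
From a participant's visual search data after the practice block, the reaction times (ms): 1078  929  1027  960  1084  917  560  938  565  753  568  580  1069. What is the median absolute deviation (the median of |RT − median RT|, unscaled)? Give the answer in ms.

Sorted: 560, 565, 568, 580, 753, 917, 929, 938, 960, 1027, 1069, 1078, 1084 → median = 929
|x − 929|: 149, 0, 98, 31, 155, 12, 369, 9, 364, 176, 361, 349, 140
Sorted deviations: 0, 9, 12, 31, 98, 140, 149, 155, 176, 349, 361, 364, 369 → MAD = 149

149 ms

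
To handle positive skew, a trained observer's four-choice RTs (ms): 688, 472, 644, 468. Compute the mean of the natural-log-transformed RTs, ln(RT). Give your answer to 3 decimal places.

ln(RT): 6.5338, 6.1570, 6.4677, 6.1485
Σ ln(RT) = 25.3069
Mean = 25.3069/4 = 6.32673

6.327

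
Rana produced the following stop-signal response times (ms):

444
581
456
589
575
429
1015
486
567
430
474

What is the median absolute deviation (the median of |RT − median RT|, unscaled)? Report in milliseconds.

Sorted: 429, 430, 444, 456, 474, 486, 567, 575, 581, 589, 1015 → median = 486
|x − 486|: 42, 95, 30, 103, 89, 57, 529, 0, 81, 56, 12
Sorted deviations: 0, 12, 30, 42, 56, 57, 81, 89, 95, 103, 529 → MAD = 57

57 ms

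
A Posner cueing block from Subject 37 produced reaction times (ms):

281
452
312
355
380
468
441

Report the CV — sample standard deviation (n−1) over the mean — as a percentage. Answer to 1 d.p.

n = 7, Σ = 2689, M = 384.1429
Σ(x−M)² = 31578.857; s = √(31578.857/6) = 72.5475
CV = 72.5475 / 384.1429 = 0.18886 = 18.886%

18.9%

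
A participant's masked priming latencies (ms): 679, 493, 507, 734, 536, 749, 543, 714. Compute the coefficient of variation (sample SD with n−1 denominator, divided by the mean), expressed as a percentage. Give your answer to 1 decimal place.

17.7%

n = 8, Σ = 4955, M = 619.3750
Σ(x−M)² = 83833.875; s = √(83833.875/7) = 109.4361
CV = 109.4361 / 619.3750 = 0.17669 = 17.669%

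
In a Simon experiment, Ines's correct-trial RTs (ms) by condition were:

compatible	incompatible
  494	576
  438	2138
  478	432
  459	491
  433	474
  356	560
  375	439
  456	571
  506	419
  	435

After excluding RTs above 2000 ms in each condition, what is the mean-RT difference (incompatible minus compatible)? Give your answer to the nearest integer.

incompatible: exclude 2138
M(compatible) = 3995/9 = 443.889
M(incompatible) = 4397/9 = 488.556
Difference = 488.556 − 443.889 = 44.667 ms

45 ms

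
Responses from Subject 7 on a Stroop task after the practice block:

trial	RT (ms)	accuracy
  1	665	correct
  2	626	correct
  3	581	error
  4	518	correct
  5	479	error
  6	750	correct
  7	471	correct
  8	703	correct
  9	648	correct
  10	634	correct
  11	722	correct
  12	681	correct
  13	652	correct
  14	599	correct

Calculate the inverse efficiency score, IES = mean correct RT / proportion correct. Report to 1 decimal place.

Correct trials (n=12): 665, 626, 518, 750, 471, 703, 648, 634, 722, 681, 652, 599
Mean correct RT = 7669/12 = 639.0833 ms
Proportion correct = 12/14
IES = 639.0833 / (12/14) = 745.597 ms

745.6 ms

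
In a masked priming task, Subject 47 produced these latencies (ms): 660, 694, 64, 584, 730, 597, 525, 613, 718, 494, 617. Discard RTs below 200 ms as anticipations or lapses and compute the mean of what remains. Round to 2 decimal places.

623.20 ms

Excluded: 64
Retained (n=10): Σ = 6232
Mean = 6232/10 = 623.2000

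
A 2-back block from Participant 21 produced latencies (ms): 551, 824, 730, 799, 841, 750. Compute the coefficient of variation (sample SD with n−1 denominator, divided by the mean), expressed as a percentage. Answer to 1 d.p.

n = 6, Σ = 4495, M = 749.1667
Σ(x−M)² = 56154.833; s = √(56154.833/5) = 105.9763
CV = 105.9763 / 749.1667 = 0.14146 = 14.146%

14.1%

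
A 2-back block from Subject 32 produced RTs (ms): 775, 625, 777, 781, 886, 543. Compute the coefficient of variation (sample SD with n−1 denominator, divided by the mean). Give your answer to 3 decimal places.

0.170

n = 6, Σ = 4387, M = 731.1667
Σ(x−M)² = 77156.833; s = √(77156.833/5) = 124.2231
CV = 124.2231 / 731.1667 = 0.16990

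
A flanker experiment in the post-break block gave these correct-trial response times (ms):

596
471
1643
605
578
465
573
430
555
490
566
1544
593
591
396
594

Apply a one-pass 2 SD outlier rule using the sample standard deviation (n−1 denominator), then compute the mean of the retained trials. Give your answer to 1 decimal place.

n = 16, ΣRT = 10690, M = 668.125
Σ(x−M)² = 2026811.75; s = √(2026811.75/15) = 367.588
Cutoffs: 668.125 ± 2·367.588 → [-67.1, 1403.3]
Outside: 1544, 1643 → excluded.
Retained (n=14): Σ = 7503, mean = 7503/14 = 535.929

535.9 ms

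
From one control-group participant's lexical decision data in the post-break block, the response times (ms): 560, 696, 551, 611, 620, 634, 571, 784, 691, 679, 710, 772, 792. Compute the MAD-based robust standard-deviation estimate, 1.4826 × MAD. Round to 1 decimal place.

Sorted: 551, 560, 571, 611, 620, 634, 679, 691, 696, 710, 772, 784, 792 → median = 679
|x − 679| sorted: 0, 12, 17, 31, 45, 59, 68, 93, 105, 108, 113, 119, 128 → MAD = 68
Robust SD ≈ 1.4826 × 68 = 100.817

100.8 ms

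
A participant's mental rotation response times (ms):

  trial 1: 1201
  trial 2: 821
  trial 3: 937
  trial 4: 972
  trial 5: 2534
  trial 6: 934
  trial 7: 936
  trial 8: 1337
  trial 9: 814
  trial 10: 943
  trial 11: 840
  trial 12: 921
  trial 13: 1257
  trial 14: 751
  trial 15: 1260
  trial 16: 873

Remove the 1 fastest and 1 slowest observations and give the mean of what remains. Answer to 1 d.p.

1003.3 ms

Sorted: 751, 814, 821, 840, 873, 921, 934, 936, 937, 943, 972, 1201, 1257, 1260, 1337, 2534
Drop lowest 1 (751) and highest 1 (2534)
Remaining (n=14): Σ = 14046, mean = 14046/14 = 1003.286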